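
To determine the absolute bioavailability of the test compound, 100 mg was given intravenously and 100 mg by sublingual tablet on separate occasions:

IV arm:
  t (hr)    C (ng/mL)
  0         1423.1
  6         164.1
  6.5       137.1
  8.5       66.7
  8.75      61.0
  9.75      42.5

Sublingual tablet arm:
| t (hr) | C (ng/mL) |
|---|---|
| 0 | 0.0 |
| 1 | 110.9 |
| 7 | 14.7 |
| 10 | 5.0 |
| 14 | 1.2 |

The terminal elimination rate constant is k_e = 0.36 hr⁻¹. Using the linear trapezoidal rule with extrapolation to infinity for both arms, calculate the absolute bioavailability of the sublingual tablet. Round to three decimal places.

Trapezoidal AUC_0→9.75 (IV):
  [0→6]: (1423.1+164.1)/2 × 6 = 4761.6
  [6→6.5]: (164.1+137.1)/2 × 0.5 = 75.3
  [6.5→8.5]: (137.1+66.7)/2 × 2 = 203.8
  [8.5→8.75]: (66.7+61.0)/2 × 0.25 = 15.9625
  [8.75→9.75]: (61.0+42.5)/2 × 1 = 51.75
  Sum = 5108.4125 ng/mL·hr
IV tail: 42.5/0.36 = 118.056; AUC_iv,0→∞ = 5108.4125 + 118.056 = 5226.4685 ng/mL·hr
Trapezoidal AUC_0→14 (sublingual tablet):
  [0→1]: (0.0+110.9)/2 × 1 = 55.45
  [1→7]: (110.9+14.7)/2 × 6 = 376.8
  [7→10]: (14.7+5.0)/2 × 3 = 29.55
  [10→14]: (5.0+1.2)/2 × 4 = 12.4
  Sum = 474.2 ng/mL·hr
sublingual tablet tail: 1.2/0.36 = 3.333; AUC_ev,0→∞ = 474.2 + 3.333 = 477.533 ng/mL·hr
F = (AUC_ev/D_ev)/(AUC_iv/D_iv) = (477.533/100)/(5226.4685/100) = 4.77533/52.264685 = 0.0914

F = 0.091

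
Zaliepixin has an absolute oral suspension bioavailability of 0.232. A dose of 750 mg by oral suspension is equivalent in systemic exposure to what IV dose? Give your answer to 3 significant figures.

Systemic exposure from an extravascular dose = F × D_ev, so the equivalent IV dose is F × D_ev.
D_iv = F × D_ev = 0.232 × 750 = 174 mg

D_iv = 174 mg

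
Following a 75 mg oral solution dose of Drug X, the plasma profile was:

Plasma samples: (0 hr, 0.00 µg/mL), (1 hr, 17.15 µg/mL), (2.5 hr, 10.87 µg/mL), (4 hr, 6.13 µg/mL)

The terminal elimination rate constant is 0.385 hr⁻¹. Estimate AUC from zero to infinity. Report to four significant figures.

Trapezoidal AUC_0→4:
  [0→1]: (0.00+17.15)/2 × 1 = 8.575
  [1→2.5]: (17.15+10.87)/2 × 1.5 = 21.015
  [2.5→4]: (10.87+6.13)/2 × 1.5 = 12.75
  Sum = 42.34 µg/mL·hr
Extrapolated tail: C_last / k_e = 6.13 / 0.385 = 15.922
AUC_0→∞ = 42.34 + 15.922 = 58.262 µg/mL·hr

AUC = 58.26 µg/mL·hr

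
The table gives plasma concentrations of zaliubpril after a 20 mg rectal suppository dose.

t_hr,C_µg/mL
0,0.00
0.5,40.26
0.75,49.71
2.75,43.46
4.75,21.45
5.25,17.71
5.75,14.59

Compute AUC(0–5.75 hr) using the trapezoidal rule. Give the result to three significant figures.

Trapezoidal AUC_0→5.75:
  [0→0.5]: (0.00+40.26)/2 × 0.5 = 10.065
  [0.5→0.75]: (40.26+49.71)/2 × 0.25 = 11.24625
  [0.75→2.75]: (49.71+43.46)/2 × 2 = 93.17
  [2.75→4.75]: (43.46+21.45)/2 × 2 = 64.91
  [4.75→5.25]: (21.45+17.71)/2 × 0.5 = 9.79
  [5.25→5.75]: (17.71+14.59)/2 × 0.5 = 8.075
  Sum = 197.25625 µg/mL·hr

AUC = 197 µg/mL·hr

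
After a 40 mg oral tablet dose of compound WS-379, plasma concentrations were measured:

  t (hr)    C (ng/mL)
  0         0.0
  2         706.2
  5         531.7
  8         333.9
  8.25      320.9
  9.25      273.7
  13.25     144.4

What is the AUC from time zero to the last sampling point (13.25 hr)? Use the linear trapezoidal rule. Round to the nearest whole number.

AUC = 5077 ng/mL·hr

Trapezoidal AUC_0→13.25:
  [0→2]: (0.0+706.2)/2 × 2 = 706.2
  [2→5]: (706.2+531.7)/2 × 3 = 1856.85
  [5→8]: (531.7+333.9)/2 × 3 = 1298.4
  [8→8.25]: (333.9+320.9)/2 × 0.25 = 81.85
  [8.25→9.25]: (320.9+273.7)/2 × 1 = 297.3
  [9.25→13.25]: (273.7+144.4)/2 × 4 = 836.2
  Sum = 5076.8 ng/mL·hr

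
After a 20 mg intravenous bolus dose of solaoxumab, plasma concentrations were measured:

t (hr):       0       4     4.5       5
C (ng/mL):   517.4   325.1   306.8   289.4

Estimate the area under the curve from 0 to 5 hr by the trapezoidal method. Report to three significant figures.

Trapezoidal AUC_0→5:
  [0→4]: (517.4+325.1)/2 × 4 = 1685.0
  [4→4.5]: (325.1+306.8)/2 × 0.5 = 157.975
  [4.5→5]: (306.8+289.4)/2 × 0.5 = 149.05
  Sum = 1992.025 ng/mL·hr

AUC = 1990 ng/mL·hr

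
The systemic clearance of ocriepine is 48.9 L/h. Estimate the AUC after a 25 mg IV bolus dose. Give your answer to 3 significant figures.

AUC_0→∞ = Dose_iv / CL
        = 25 / 48.9 = 0.511247 mg/L·h

AUC = 0.511 mg/L·h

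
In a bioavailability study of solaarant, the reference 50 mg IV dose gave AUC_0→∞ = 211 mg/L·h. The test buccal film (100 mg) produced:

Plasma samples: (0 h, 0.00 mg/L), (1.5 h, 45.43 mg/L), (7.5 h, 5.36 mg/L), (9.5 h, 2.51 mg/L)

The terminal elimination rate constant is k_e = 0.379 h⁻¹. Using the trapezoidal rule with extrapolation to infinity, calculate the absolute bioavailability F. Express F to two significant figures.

F = 0.48

Trapezoidal AUC_0→9.5 (buccal film):
  [0→1.5]: (0.00+45.43)/2 × 1.5 = 34.0725
  [1.5→7.5]: (45.43+5.36)/2 × 6 = 152.37
  [7.5→9.5]: (5.36+2.51)/2 × 2 = 7.87
  Sum = 194.3125 mg/L·h
Tail: C_last/k_e = 2.51/0.379 = 6.623
AUC_0→∞ (buccal film) = 194.3125 + 6.623 = 200.9355 mg/L·h
F = (AUC_ev/D_ev)/(AUC_iv/D_iv) = (200.9355/100)/(211/50) = 2.009355/4.22 = 0.4762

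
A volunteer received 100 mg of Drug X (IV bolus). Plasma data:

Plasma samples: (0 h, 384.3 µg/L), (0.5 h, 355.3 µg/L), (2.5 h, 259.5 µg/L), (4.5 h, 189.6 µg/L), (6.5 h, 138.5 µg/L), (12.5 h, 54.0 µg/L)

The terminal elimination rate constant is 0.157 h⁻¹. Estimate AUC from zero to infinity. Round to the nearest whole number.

AUC = 2498 µg/L·h

Trapezoidal AUC_0→12.5:
  [0→0.5]: (384.3+355.3)/2 × 0.5 = 184.9
  [0.5→2.5]: (355.3+259.5)/2 × 2 = 614.8
  [2.5→4.5]: (259.5+189.6)/2 × 2 = 449.1
  [4.5→6.5]: (189.6+138.5)/2 × 2 = 328.1
  [6.5→12.5]: (138.5+54.0)/2 × 6 = 577.5
  Sum = 2154.4 µg/L·h
Extrapolated tail: C_last / k_e = 54.0 / 0.157 = 343.949
AUC_0→∞ = 2154.4 + 343.949 = 2498.349 µg/L·h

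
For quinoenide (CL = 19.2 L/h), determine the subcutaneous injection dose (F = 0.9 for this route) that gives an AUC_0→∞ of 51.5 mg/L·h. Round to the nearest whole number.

Dose = 1099 mg

Dose = CL × AUC_0→∞ / F
     = 19.2 × 51.5 / 0.9 = 1098.67 mg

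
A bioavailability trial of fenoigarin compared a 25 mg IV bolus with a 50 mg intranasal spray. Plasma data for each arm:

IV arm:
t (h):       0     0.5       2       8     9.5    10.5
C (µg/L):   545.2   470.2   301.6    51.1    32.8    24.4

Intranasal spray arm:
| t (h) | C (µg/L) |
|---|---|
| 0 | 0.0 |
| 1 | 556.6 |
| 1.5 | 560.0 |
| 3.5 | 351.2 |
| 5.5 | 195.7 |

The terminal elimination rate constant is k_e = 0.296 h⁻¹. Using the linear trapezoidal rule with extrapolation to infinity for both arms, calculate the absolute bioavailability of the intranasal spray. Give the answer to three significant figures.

Trapezoidal AUC_0→10.5 (IV):
  [0→0.5]: (545.2+470.2)/2 × 0.5 = 253.85
  [0.5→2]: (470.2+301.6)/2 × 1.5 = 578.85
  [2→8]: (301.6+51.1)/2 × 6 = 1058.1
  [8→9.5]: (51.1+32.8)/2 × 1.5 = 62.925
  [9.5→10.5]: (32.8+24.4)/2 × 1 = 28.6
  Sum = 1982.325 µg/L·h
IV tail: 24.4/0.296 = 82.432; AUC_iv,0→∞ = 1982.325 + 82.432 = 2064.757 µg/L·h
Trapezoidal AUC_0→5.5 (intranasal spray):
  [0→1]: (0.0+556.6)/2 × 1 = 278.3
  [1→1.5]: (556.6+560.0)/2 × 0.5 = 279.15
  [1.5→3.5]: (560.0+351.2)/2 × 2 = 911.2
  [3.5→5.5]: (351.2+195.7)/2 × 2 = 546.9
  Sum = 2015.55 µg/L·h
intranasal spray tail: 195.7/0.296 = 661.149; AUC_ev,0→∞ = 2015.55 + 661.149 = 2676.699 µg/L·h
F = (AUC_ev/D_ev)/(AUC_iv/D_iv) = (2676.699/50)/(2064.757/25) = 53.53398/82.59028 = 0.6482

F = 0.648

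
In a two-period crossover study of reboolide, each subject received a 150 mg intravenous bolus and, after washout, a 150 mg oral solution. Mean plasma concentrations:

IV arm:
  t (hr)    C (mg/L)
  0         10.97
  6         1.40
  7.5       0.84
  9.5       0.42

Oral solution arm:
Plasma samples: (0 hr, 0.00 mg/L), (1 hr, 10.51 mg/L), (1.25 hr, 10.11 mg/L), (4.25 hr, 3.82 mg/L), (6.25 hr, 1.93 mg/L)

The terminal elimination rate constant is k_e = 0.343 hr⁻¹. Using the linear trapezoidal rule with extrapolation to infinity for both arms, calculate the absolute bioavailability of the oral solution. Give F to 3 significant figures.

Trapezoidal AUC_0→9.5 (IV):
  [0→6]: (10.97+1.40)/2 × 6 = 37.11
  [6→7.5]: (1.40+0.84)/2 × 1.5 = 1.68
  [7.5→9.5]: (0.84+0.42)/2 × 2 = 1.26
  Sum = 40.05 mg/L·hr
IV tail: 0.42/0.343 = 1.224; AUC_iv,0→∞ = 40.05 + 1.224 = 41.274 mg/L·hr
Trapezoidal AUC_0→6.25 (oral solution):
  [0→1]: (0.00+10.51)/2 × 1 = 5.255
  [1→1.25]: (10.51+10.11)/2 × 0.25 = 2.5775
  [1.25→4.25]: (10.11+3.82)/2 × 3 = 20.895
  [4.25→6.25]: (3.82+1.93)/2 × 2 = 5.75
  Sum = 34.4775 mg/L·hr
oral solution tail: 1.93/0.343 = 5.627; AUC_ev,0→∞ = 34.4775 + 5.627 = 40.1045 mg/L·hr
F = (AUC_ev/D_ev)/(AUC_iv/D_iv) = (40.1045/150)/(41.274/150) = 0.267363/0.27516 = 0.9717

F = 0.972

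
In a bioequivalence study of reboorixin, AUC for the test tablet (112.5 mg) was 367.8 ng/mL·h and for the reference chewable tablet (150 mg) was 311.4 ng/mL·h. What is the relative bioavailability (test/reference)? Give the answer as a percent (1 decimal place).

F_rel = (AUC_test/D_test) / (AUC_ref/D_ref)
      = (367.8/112.5) / (311.4/150)
      = 3.26933 / 2.076 = 1.5748 = 157.48%

F_rel = 157.5%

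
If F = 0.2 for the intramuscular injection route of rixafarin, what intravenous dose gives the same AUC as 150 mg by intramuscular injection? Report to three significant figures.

D_iv = 30.0 mg

Systemic exposure from an extravascular dose = F × D_ev, so the equivalent IV dose is F × D_ev.
D_iv = F × D_ev = 0.2 × 150 = 30 mg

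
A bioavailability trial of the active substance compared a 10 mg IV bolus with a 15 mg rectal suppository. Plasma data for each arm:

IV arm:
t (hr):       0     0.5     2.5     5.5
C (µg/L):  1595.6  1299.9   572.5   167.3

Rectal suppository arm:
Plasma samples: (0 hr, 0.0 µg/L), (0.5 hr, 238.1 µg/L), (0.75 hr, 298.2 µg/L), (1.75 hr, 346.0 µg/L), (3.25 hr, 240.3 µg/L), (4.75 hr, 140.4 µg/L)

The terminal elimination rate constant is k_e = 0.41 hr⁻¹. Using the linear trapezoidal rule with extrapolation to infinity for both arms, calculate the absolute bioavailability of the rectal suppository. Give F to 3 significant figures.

F = 0.246

Trapezoidal AUC_0→5.5 (IV):
  [0→0.5]: (1595.6+1299.9)/2 × 0.5 = 723.875
  [0.5→2.5]: (1299.9+572.5)/2 × 2 = 1872.4
  [2.5→5.5]: (572.5+167.3)/2 × 3 = 1109.7
  Sum = 3705.975 µg/L·hr
IV tail: 167.3/0.41 = 408.049; AUC_iv,0→∞ = 3705.975 + 408.049 = 4114.024 µg/L·hr
Trapezoidal AUC_0→4.75 (rectal suppository):
  [0→0.5]: (0.0+238.1)/2 × 0.5 = 59.525
  [0.5→0.75]: (238.1+298.2)/2 × 0.25 = 67.0375
  [0.75→1.75]: (298.2+346.0)/2 × 1 = 322.1
  [1.75→3.25]: (346.0+240.3)/2 × 1.5 = 439.725
  [3.25→4.75]: (240.3+140.4)/2 × 1.5 = 285.525
  Sum = 1173.9125 µg/L·hr
rectal suppository tail: 140.4/0.41 = 342.439; AUC_ev,0→∞ = 1173.9125 + 342.439 = 1516.3515 µg/L·hr
F = (AUC_ev/D_ev)/(AUC_iv/D_iv) = (1516.3515/15)/(4114.024/10) = 101.0901/411.4024 = 0.2457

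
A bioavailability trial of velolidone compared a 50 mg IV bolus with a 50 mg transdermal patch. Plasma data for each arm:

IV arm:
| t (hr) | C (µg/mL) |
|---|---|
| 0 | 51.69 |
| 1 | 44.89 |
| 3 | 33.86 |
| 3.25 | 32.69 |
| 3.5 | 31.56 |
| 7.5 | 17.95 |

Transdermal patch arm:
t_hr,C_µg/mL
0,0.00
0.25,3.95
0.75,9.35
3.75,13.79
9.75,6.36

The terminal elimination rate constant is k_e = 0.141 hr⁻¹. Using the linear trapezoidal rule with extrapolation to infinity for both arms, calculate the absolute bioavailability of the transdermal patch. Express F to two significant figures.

F = 0.39

Trapezoidal AUC_0→7.5 (IV):
  [0→1]: (51.69+44.89)/2 × 1 = 48.29
  [1→3]: (44.89+33.86)/2 × 2 = 78.75
  [3→3.25]: (33.86+32.69)/2 × 0.25 = 8.31875
  [3.25→3.5]: (32.69+31.56)/2 × 0.25 = 8.03125
  [3.5→7.5]: (31.56+17.95)/2 × 4 = 99.02
  Sum = 242.41 µg/mL·hr
IV tail: 17.95/0.141 = 127.305; AUC_iv,0→∞ = 242.41 + 127.305 = 369.715 µg/mL·hr
Trapezoidal AUC_0→9.75 (transdermal patch):
  [0→0.25]: (0.00+3.95)/2 × 0.25 = 0.49375
  [0.25→0.75]: (3.95+9.35)/2 × 0.5 = 3.325
  [0.75→3.75]: (9.35+13.79)/2 × 3 = 34.71
  [3.75→9.75]: (13.79+6.36)/2 × 6 = 60.45
  Sum = 98.97875 µg/mL·hr
transdermal patch tail: 6.36/0.141 = 45.106; AUC_ev,0→∞ = 98.97875 + 45.106 = 144.08475 µg/mL·hr
F = (AUC_ev/D_ev)/(AUC_iv/D_iv) = (144.08475/50)/(369.715/50) = 2.881695/7.3943 = 0.3897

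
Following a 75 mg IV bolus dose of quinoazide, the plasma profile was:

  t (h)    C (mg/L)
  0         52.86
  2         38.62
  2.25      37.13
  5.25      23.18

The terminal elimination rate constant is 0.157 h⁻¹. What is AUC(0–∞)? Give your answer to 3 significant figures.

Trapezoidal AUC_0→5.25:
  [0→2]: (52.86+38.62)/2 × 2 = 91.48
  [2→2.25]: (38.62+37.13)/2 × 0.25 = 9.46875
  [2.25→5.25]: (37.13+23.18)/2 × 3 = 90.465
  Sum = 191.41375 mg/L·h
Extrapolated tail: C_last / k_e = 23.18 / 0.157 = 147.643
AUC_0→∞ = 191.41375 + 147.643 = 339.05675 mg/L·h

AUC = 339 mg/L·h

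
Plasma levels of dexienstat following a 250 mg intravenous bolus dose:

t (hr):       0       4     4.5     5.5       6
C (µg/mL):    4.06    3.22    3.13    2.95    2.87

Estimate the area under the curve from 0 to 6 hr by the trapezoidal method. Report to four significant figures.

Trapezoidal AUC_0→6:
  [0→4]: (4.06+3.22)/2 × 4 = 14.56
  [4→4.5]: (3.22+3.13)/2 × 0.5 = 1.5875
  [4.5→5.5]: (3.13+2.95)/2 × 1 = 3.04
  [5.5→6]: (2.95+2.87)/2 × 0.5 = 1.455
  Sum = 20.6425 µg/mL·hr

AUC = 20.64 µg/mL·hr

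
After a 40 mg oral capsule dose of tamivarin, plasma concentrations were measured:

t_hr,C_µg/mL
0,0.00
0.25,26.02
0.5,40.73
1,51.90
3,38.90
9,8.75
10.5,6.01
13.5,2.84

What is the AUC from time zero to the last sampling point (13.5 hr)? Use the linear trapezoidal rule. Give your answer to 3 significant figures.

Trapezoidal AUC_0→13.5:
  [0→0.25]: (0.00+26.02)/2 × 0.25 = 3.2525
  [0.25→0.5]: (26.02+40.73)/2 × 0.25 = 8.34375
  [0.5→1]: (40.73+51.90)/2 × 0.5 = 23.1575
  [1→3]: (51.90+38.90)/2 × 2 = 90.8
  [3→9]: (38.90+8.75)/2 × 6 = 142.95
  [9→10.5]: (8.75+6.01)/2 × 1.5 = 11.07
  [10.5→13.5]: (6.01+2.84)/2 × 3 = 13.275
  Sum = 292.84875 µg/mL·hr

AUC = 293 µg/mL·hr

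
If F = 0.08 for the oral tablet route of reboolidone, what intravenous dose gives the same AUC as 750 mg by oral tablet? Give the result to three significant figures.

Systemic exposure from an extravascular dose = F × D_ev, so the equivalent IV dose is F × D_ev.
D_iv = F × D_ev = 0.08 × 750 = 60 mg

D_iv = 60.0 mg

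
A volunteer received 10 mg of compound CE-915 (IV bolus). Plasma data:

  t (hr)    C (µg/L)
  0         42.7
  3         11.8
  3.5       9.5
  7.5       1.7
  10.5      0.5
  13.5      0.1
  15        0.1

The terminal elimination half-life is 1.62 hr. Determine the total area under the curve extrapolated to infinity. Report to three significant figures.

Trapezoidal AUC_0→15:
  [0→3]: (42.7+11.8)/2 × 3 = 81.75
  [3→3.5]: (11.8+9.5)/2 × 0.5 = 5.325
  [3.5→7.5]: (9.5+1.7)/2 × 4 = 22.4
  [7.5→10.5]: (1.7+0.5)/2 × 3 = 3.3
  [10.5→13.5]: (0.5+0.1)/2 × 3 = 0.9
  [13.5→15]: (0.1+0.1)/2 × 1.5 = 0.15
  Sum = 113.825 µg/L·hr
k_e = ln2 / t½ = 0.693147 / 1.62 = 0.4279 hr^-1
Extrapolated tail: C_last / k_e = 0.1 / 0.4279 = 0.234
AUC_0→∞ = 113.825 + 0.234 = 114.059 µg/L·hr

AUC = 114 µg/L·hr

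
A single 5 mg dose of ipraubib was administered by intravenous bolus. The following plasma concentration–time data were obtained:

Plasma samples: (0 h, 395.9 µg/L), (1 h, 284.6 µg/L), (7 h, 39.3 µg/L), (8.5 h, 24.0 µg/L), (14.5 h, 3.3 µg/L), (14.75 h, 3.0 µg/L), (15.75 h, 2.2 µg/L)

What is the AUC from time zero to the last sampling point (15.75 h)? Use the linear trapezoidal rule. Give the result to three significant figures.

AUC = 1440 µg/L·h

Trapezoidal AUC_0→15.75:
  [0→1]: (395.9+284.6)/2 × 1 = 340.25
  [1→7]: (284.6+39.3)/2 × 6 = 971.7
  [7→8.5]: (39.3+24.0)/2 × 1.5 = 47.475
  [8.5→14.5]: (24.0+3.3)/2 × 6 = 81.9
  [14.5→14.75]: (3.3+3.0)/2 × 0.25 = 0.7875
  [14.75→15.75]: (3.0+2.2)/2 × 1 = 2.6
  Sum = 1444.7125 µg/L·h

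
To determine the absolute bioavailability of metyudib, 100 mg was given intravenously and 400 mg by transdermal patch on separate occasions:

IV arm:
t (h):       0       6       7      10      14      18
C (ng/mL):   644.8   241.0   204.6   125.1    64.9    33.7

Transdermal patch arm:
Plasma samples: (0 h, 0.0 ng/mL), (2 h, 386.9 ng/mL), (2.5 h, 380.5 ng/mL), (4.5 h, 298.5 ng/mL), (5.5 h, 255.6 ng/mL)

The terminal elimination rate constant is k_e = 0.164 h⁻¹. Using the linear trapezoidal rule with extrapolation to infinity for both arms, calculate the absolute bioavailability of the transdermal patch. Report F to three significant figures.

Trapezoidal AUC_0→18 (IV):
  [0→6]: (644.8+241.0)/2 × 6 = 2657.4
  [6→7]: (241.0+204.6)/2 × 1 = 222.8
  [7→10]: (204.6+125.1)/2 × 3 = 494.55
  [10→14]: (125.1+64.9)/2 × 4 = 380.0
  [14→18]: (64.9+33.7)/2 × 4 = 197.2
  Sum = 3951.95 ng/mL·h
IV tail: 33.7/0.164 = 205.488; AUC_iv,0→∞ = 3951.95 + 205.488 = 4157.438 ng/mL·h
Trapezoidal AUC_0→5.5 (transdermal patch):
  [0→2]: (0.0+386.9)/2 × 2 = 386.9
  [2→2.5]: (386.9+380.5)/2 × 0.5 = 191.85
  [2.5→4.5]: (380.5+298.5)/2 × 2 = 679.0
  [4.5→5.5]: (298.5+255.6)/2 × 1 = 277.05
  Sum = 1534.8 ng/mL·h
transdermal patch tail: 255.6/0.164 = 1558.537; AUC_ev,0→∞ = 1534.8 + 1558.537 = 3093.337 ng/mL·h
F = (AUC_ev/D_ev)/(AUC_iv/D_iv) = (3093.337/400)/(4157.438/100) = 7.7333425/41.57438 = 0.1860

F = 0.186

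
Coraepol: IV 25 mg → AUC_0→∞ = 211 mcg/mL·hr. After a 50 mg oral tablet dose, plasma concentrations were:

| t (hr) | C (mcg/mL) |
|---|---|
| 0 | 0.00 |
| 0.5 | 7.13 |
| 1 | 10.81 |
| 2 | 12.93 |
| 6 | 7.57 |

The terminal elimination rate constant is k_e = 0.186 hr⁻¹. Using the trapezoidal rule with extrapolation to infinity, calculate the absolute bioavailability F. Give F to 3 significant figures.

F = 0.237

Trapezoidal AUC_0→6 (oral tablet):
  [0→0.5]: (0.00+7.13)/2 × 0.5 = 1.7825
  [0.5→1]: (7.13+10.81)/2 × 0.5 = 4.485
  [1→2]: (10.81+12.93)/2 × 1 = 11.87
  [2→6]: (12.93+7.57)/2 × 4 = 41.0
  Sum = 59.1375 mcg/mL·hr
Tail: C_last/k_e = 7.57/0.186 = 40.699
AUC_0→∞ (oral tablet) = 59.1375 + 40.699 = 99.8365 mcg/mL·hr
F = (AUC_ev/D_ev)/(AUC_iv/D_iv) = (99.8365/50)/(211/25) = 1.99673/8.44 = 0.2366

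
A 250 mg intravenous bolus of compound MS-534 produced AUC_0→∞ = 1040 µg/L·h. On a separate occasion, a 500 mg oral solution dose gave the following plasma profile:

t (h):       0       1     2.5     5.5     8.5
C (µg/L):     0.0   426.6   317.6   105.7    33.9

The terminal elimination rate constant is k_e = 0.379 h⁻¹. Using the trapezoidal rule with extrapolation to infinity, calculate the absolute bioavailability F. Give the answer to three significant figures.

F = 0.820

Trapezoidal AUC_0→8.5 (oral solution):
  [0→1]: (0.0+426.6)/2 × 1 = 213.3
  [1→2.5]: (426.6+317.6)/2 × 1.5 = 558.15
  [2.5→5.5]: (317.6+105.7)/2 × 3 = 634.95
  [5.5→8.5]: (105.7+33.9)/2 × 3 = 209.4
  Sum = 1615.8 µg/L·h
Tail: C_last/k_e = 33.9/0.379 = 89.446
AUC_0→∞ (oral solution) = 1615.8 + 89.446 = 1705.246 µg/L·h
F = (AUC_ev/D_ev)/(AUC_iv/D_iv) = (1705.246/500)/(1040/250) = 3.410492/4.16 = 0.8198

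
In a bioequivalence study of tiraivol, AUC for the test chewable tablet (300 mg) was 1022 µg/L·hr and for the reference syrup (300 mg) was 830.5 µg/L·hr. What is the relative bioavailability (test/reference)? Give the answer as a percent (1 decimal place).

F_rel = 123.1%

F_rel = (AUC_test/D_test) / (AUC_ref/D_ref)
      = (1022/300) / (830.5/300)
      = 3.40667 / 2.76833 = 1.2306 = 123.06%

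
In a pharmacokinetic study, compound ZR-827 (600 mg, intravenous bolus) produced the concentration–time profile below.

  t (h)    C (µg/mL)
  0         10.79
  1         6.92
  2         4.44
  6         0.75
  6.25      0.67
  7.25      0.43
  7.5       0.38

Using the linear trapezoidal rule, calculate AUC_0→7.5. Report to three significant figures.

AUC = 25.7 µg/mL·h

Trapezoidal AUC_0→7.5:
  [0→1]: (10.79+6.92)/2 × 1 = 8.855
  [1→2]: (6.92+4.44)/2 × 1 = 5.68
  [2→6]: (4.44+0.75)/2 × 4 = 10.38
  [6→6.25]: (0.75+0.67)/2 × 0.25 = 0.1775
  [6.25→7.25]: (0.67+0.43)/2 × 1 = 0.55
  [7.25→7.5]: (0.43+0.38)/2 × 0.25 = 0.10125
  Sum = 25.74375 µg/mL·h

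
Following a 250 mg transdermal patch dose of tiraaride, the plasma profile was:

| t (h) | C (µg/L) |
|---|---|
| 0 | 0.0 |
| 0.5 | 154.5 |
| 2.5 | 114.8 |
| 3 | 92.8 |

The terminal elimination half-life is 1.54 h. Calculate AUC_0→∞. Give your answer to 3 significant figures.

Trapezoidal AUC_0→3:
  [0→0.5]: (0.0+154.5)/2 × 0.5 = 38.625
  [0.5→2.5]: (154.5+114.8)/2 × 2 = 269.3
  [2.5→3]: (114.8+92.8)/2 × 0.5 = 51.9
  Sum = 359.825 µg/L·h
k_e = ln2 / t½ = 0.693147 / 1.54 = 0.4501 h^-1
Extrapolated tail: C_last / k_e = 92.8 / 0.4501 = 206.176
AUC_0→∞ = 359.825 + 206.176 = 566.001 µg/L·h

AUC = 566 µg/L·h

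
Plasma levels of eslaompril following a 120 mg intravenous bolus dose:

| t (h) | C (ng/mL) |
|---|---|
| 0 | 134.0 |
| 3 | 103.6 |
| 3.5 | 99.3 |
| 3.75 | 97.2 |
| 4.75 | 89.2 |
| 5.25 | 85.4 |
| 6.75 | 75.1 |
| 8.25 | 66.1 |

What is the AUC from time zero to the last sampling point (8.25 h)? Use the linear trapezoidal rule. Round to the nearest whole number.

AUC = 795 ng/mL·h

Trapezoidal AUC_0→8.25:
  [0→3]: (134.0+103.6)/2 × 3 = 356.4
  [3→3.5]: (103.6+99.3)/2 × 0.5 = 50.725
  [3.5→3.75]: (99.3+97.2)/2 × 0.25 = 24.5625
  [3.75→4.75]: (97.2+89.2)/2 × 1 = 93.2
  [4.75→5.25]: (89.2+85.4)/2 × 0.5 = 43.65
  [5.25→6.75]: (85.4+75.1)/2 × 1.5 = 120.375
  [6.75→8.25]: (75.1+66.1)/2 × 1.5 = 105.9
  Sum = 794.8125 ng/mL·h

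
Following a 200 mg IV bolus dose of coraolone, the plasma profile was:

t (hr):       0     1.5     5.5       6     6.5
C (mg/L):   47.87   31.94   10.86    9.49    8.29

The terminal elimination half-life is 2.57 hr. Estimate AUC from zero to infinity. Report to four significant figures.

Trapezoidal AUC_0→6.5:
  [0→1.5]: (47.87+31.94)/2 × 1.5 = 59.8575
  [1.5→5.5]: (31.94+10.86)/2 × 4 = 85.6
  [5.5→6]: (10.86+9.49)/2 × 0.5 = 5.0875
  [6→6.5]: (9.49+8.29)/2 × 0.5 = 4.445
  Sum = 154.99 mg/L·hr
k_e = ln2 / t½ = 0.693147 / 2.57 = 0.2697 hr^-1
Extrapolated tail: C_last / k_e = 8.29 / 0.2697 = 30.738
AUC_0→∞ = 154.99 + 30.738 = 185.728 mg/L·hr

AUC = 185.7 mg/L·hr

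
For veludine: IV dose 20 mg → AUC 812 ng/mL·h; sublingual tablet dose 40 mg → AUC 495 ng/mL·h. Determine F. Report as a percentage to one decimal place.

F = 30.5%

F = (AUC_ev / D_ev) / (AUC_iv / D_iv)
  = (495/40) / (812/20)
  = 12.375 / 40.6 = 0.3048
  = 30.48%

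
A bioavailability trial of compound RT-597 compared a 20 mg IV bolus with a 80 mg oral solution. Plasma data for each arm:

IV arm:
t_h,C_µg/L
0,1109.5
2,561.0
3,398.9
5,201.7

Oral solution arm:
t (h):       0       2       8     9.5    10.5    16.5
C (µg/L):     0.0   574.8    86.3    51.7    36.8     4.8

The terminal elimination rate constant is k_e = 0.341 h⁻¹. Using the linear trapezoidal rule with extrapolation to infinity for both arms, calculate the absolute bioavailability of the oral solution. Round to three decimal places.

Trapezoidal AUC_0→5 (IV):
  [0→2]: (1109.5+561.0)/2 × 2 = 1670.5
  [2→3]: (561.0+398.9)/2 × 1 = 479.95
  [3→5]: (398.9+201.7)/2 × 2 = 600.6
  Sum = 2751.05 µg/L·h
IV tail: 201.7/0.341 = 591.496; AUC_iv,0→∞ = 2751.05 + 591.496 = 3342.546 µg/L·h
Trapezoidal AUC_0→16.5 (oral solution):
  [0→2]: (0.0+574.8)/2 × 2 = 574.8
  [2→8]: (574.8+86.3)/2 × 6 = 1983.3
  [8→9.5]: (86.3+51.7)/2 × 1.5 = 103.5
  [9.5→10.5]: (51.7+36.8)/2 × 1 = 44.25
  [10.5→16.5]: (36.8+4.8)/2 × 6 = 124.8
  Sum = 2830.65 µg/L·h
oral solution tail: 4.8/0.341 = 14.076; AUC_ev,0→∞ = 2830.65 + 14.076 = 2844.726 µg/L·h
F = (AUC_ev/D_ev)/(AUC_iv/D_iv) = (2844.726/80)/(3342.546/20) = 35.559075/167.1273 = 0.2128

F = 0.213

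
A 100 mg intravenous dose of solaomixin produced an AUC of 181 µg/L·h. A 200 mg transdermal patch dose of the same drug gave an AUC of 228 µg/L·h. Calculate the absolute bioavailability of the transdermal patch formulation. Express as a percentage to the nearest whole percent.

F = 63%

F = (AUC_ev / D_ev) / (AUC_iv / D_iv)
  = (228/200) / (181/100)
  = 1.14 / 1.81 = 0.6298
  = 62.98%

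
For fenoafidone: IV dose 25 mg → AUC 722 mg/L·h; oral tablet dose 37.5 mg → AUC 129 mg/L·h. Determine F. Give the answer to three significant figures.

F = (AUC_ev / D_ev) / (AUC_iv / D_iv)
  = (129/37.5) / (722/25)
  = 3.44 / 28.88 = 0.1191

F = 0.119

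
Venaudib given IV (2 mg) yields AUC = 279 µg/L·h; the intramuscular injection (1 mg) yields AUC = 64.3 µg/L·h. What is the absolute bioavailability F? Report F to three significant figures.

F = (AUC_ev / D_ev) / (AUC_iv / D_iv)
  = (64.3/1) / (279/2)
  = 64.3 / 139.5 = 0.4609

F = 0.461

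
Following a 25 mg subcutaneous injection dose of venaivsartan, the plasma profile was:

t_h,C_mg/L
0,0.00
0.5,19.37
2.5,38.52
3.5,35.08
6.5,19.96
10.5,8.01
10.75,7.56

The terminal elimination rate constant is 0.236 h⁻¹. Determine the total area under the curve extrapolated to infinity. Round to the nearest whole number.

AUC = 272 mg/L·h

Trapezoidal AUC_0→10.75:
  [0→0.5]: (0.00+19.37)/2 × 0.5 = 4.8425
  [0.5→2.5]: (19.37+38.52)/2 × 2 = 57.89
  [2.5→3.5]: (38.52+35.08)/2 × 1 = 36.8
  [3.5→6.5]: (35.08+19.96)/2 × 3 = 82.56
  [6.5→10.5]: (19.96+8.01)/2 × 4 = 55.94
  [10.5→10.75]: (8.01+7.56)/2 × 0.25 = 1.94625
  Sum = 239.97875 mg/L·h
Extrapolated tail: C_last / k_e = 7.56 / 0.236 = 32.034
AUC_0→∞ = 239.97875 + 32.034 = 272.01275 mg/L·h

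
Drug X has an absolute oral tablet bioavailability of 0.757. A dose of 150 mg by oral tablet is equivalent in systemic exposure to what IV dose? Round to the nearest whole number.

Systemic exposure from an extravascular dose = F × D_ev, so the equivalent IV dose is F × D_ev.
D_iv = F × D_ev = 0.757 × 150 = 113.55 mg

D_iv = 114 mg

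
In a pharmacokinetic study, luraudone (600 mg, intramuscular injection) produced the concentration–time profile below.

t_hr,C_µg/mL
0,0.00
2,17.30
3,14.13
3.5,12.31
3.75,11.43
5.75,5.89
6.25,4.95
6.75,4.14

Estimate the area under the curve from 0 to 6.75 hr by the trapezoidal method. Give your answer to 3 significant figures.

AUC = 64.9 µg/mL·hr

Trapezoidal AUC_0→6.75:
  [0→2]: (0.00+17.30)/2 × 2 = 17.3
  [2→3]: (17.30+14.13)/2 × 1 = 15.715
  [3→3.5]: (14.13+12.31)/2 × 0.5 = 6.61
  [3.5→3.75]: (12.31+11.43)/2 × 0.25 = 2.9675
  [3.75→5.75]: (11.43+5.89)/2 × 2 = 17.32
  [5.75→6.25]: (5.89+4.95)/2 × 0.5 = 2.71
  [6.25→6.75]: (4.95+4.14)/2 × 0.5 = 2.2725
  Sum = 64.895 µg/mL·hr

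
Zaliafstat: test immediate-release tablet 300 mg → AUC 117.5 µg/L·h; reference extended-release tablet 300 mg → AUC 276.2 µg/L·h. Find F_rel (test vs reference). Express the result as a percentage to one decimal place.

F_rel = (AUC_test/D_test) / (AUC_ref/D_ref)
      = (117.5/300) / (276.2/300)
      = 0.391667 / 0.920667 = 0.4254 = 42.54%

F_rel = 42.5%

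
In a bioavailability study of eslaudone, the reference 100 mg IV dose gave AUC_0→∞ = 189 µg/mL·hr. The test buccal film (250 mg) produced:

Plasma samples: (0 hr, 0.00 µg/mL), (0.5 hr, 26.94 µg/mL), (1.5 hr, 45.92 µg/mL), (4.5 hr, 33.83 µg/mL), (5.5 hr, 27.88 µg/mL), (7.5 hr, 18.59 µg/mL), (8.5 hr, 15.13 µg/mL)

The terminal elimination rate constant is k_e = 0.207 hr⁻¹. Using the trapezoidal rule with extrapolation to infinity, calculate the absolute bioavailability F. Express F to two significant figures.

F = 0.70

Trapezoidal AUC_0→8.5 (buccal film):
  [0→0.5]: (0.00+26.94)/2 × 0.5 = 6.735
  [0.5→1.5]: (26.94+45.92)/2 × 1 = 36.43
  [1.5→4.5]: (45.92+33.83)/2 × 3 = 119.625
  [4.5→5.5]: (33.83+27.88)/2 × 1 = 30.855
  [5.5→7.5]: (27.88+18.59)/2 × 2 = 46.47
  [7.5→8.5]: (18.59+15.13)/2 × 1 = 16.86
  Sum = 256.975 µg/mL·hr
Tail: C_last/k_e = 15.13/0.207 = 73.092
AUC_0→∞ (buccal film) = 256.975 + 73.092 = 330.067 µg/mL·hr
F = (AUC_ev/D_ev)/(AUC_iv/D_iv) = (330.067/250)/(189/100) = 1.320268/1.89 = 0.6986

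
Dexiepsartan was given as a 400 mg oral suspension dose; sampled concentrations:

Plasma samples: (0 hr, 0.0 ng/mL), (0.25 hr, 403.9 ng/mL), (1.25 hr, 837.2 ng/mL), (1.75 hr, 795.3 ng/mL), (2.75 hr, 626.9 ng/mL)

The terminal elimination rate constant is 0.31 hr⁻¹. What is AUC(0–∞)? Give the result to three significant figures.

Trapezoidal AUC_0→2.75:
  [0→0.25]: (0.0+403.9)/2 × 0.25 = 50.4875
  [0.25→1.25]: (403.9+837.2)/2 × 1 = 620.55
  [1.25→1.75]: (837.2+795.3)/2 × 0.5 = 408.125
  [1.75→2.75]: (795.3+626.9)/2 × 1 = 711.1
  Sum = 1790.2625 ng/mL·hr
Extrapolated tail: C_last / k_e = 626.9 / 0.31 = 2022.258
AUC_0→∞ = 1790.2625 + 2022.258 = 3812.5205 ng/mL·hr

AUC = 3810 ng/mL·hr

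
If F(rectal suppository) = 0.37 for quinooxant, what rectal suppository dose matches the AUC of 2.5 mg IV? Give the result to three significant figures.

D_rectal = 6.76 mg

For equal systemic exposure: F × D_ev = D_iv
D_ev = D_iv / F = 2.5 / 0.37 = 6.75676 mg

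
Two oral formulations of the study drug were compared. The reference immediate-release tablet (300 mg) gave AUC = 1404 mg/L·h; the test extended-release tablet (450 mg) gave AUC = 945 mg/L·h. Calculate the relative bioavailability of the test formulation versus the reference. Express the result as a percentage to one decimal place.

F_rel = (AUC_test/D_test) / (AUC_ref/D_ref)
      = (945/450) / (1404/300)
      = 2.1 / 4.68 = 0.4487 = 44.87%

F_rel = 44.9%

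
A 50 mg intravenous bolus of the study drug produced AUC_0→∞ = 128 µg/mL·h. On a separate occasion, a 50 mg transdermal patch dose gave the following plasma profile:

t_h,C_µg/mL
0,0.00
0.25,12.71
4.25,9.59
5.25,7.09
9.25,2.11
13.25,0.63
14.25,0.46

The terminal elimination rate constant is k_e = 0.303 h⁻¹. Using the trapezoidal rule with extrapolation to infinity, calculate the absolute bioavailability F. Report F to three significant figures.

Trapezoidal AUC_0→14.25 (transdermal patch):
  [0→0.25]: (0.00+12.71)/2 × 0.25 = 1.58875
  [0.25→4.25]: (12.71+9.59)/2 × 4 = 44.6
  [4.25→5.25]: (9.59+7.09)/2 × 1 = 8.34
  [5.25→9.25]: (7.09+2.11)/2 × 4 = 18.4
  [9.25→13.25]: (2.11+0.63)/2 × 4 = 5.48
  [13.25→14.25]: (0.63+0.46)/2 × 1 = 0.545
  Sum = 78.95375 µg/mL·h
Tail: C_last/k_e = 0.46/0.303 = 1.518
AUC_0→∞ (transdermal patch) = 78.95375 + 1.518 = 80.47175 µg/mL·h
F = (AUC_ev/D_ev)/(AUC_iv/D_iv) = (80.47175/50)/(128/50) = 1.609435/2.56 = 0.6287

F = 0.629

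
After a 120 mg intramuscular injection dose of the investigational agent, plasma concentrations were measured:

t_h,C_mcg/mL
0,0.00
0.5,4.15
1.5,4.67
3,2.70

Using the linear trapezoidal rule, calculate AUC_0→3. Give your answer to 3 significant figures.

AUC = 11.0 mcg/mL·h

Trapezoidal AUC_0→3:
  [0→0.5]: (0.00+4.15)/2 × 0.5 = 1.0375
  [0.5→1.5]: (4.15+4.67)/2 × 1 = 4.41
  [1.5→3]: (4.67+2.70)/2 × 1.5 = 5.5275
  Sum = 10.975 mcg/mL·h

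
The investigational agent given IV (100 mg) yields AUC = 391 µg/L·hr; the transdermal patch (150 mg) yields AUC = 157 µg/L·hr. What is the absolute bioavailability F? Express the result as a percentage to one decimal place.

F = 26.8%

F = (AUC_ev / D_ev) / (AUC_iv / D_iv)
  = (157/150) / (391/100)
  = 1.04667 / 3.91 = 0.2677
  = 26.77%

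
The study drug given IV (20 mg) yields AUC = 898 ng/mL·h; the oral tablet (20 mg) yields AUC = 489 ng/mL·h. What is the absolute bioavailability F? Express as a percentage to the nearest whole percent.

F = 54%

F = (AUC_ev / D_ev) / (AUC_iv / D_iv)
  = (489/20) / (898/20)
  = 24.45 / 44.9 = 0.5445
  = 54.45%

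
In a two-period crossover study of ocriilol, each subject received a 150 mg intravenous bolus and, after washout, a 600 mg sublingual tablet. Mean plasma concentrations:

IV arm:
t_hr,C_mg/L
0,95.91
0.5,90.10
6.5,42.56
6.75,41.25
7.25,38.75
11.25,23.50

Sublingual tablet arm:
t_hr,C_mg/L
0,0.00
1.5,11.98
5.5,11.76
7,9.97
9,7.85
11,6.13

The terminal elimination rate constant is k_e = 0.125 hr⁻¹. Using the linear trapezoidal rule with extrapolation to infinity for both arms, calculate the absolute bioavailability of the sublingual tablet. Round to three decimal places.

Trapezoidal AUC_0→11.25 (IV):
  [0→0.5]: (95.91+90.10)/2 × 0.5 = 46.5025
  [0.5→6.5]: (90.10+42.56)/2 × 6 = 397.98
  [6.5→6.75]: (42.56+41.25)/2 × 0.25 = 10.47625
  [6.75→7.25]: (41.25+38.75)/2 × 0.5 = 20.0
  [7.25→11.25]: (38.75+23.50)/2 × 4 = 124.5
  Sum = 599.45875 mg/L·hr
IV tail: 23.50/0.125 = 188.000; AUC_iv,0→∞ = 599.45875 + 188.000 = 787.45875 mg/L·hr
Trapezoidal AUC_0→11 (sublingual tablet):
  [0→1.5]: (0.00+11.98)/2 × 1.5 = 8.985
  [1.5→5.5]: (11.98+11.76)/2 × 4 = 47.48
  [5.5→7]: (11.76+9.97)/2 × 1.5 = 16.2975
  [7→9]: (9.97+7.85)/2 × 2 = 17.82
  [9→11]: (7.85+6.13)/2 × 2 = 13.98
  Sum = 104.5625 mg/L·hr
sublingual tablet tail: 6.13/0.125 = 49.040; AUC_ev,0→∞ = 104.5625 + 49.040 = 153.6025 mg/L·hr
F = (AUC_ev/D_ev)/(AUC_iv/D_iv) = (153.6025/600)/(787.45875/150) = 0.256004/5.249725 = 0.0488

F = 0.049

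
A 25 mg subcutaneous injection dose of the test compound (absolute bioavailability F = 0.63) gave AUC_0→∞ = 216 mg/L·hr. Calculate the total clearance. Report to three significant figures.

CL = 0.0729 L/hr

CL = F × Dose / AUC_0→∞
   = 0.63 × 25 / 216 = 0.0729167 L/hr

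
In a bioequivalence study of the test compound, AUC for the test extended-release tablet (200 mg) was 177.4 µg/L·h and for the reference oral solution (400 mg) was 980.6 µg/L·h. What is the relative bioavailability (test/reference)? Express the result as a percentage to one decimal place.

F_rel = (AUC_test/D_test) / (AUC_ref/D_ref)
      = (177.4/200) / (980.6/400)
      = 0.887 / 2.4515 = 0.3618 = 36.18%

F_rel = 36.2%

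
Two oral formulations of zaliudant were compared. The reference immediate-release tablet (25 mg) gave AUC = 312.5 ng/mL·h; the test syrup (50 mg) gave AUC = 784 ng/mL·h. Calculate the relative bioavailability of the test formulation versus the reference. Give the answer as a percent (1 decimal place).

F_rel = 125.4%

F_rel = (AUC_test/D_test) / (AUC_ref/D_ref)
      = (784/50) / (312.5/25)
      = 15.68 / 12.5 = 1.2544 = 125.44%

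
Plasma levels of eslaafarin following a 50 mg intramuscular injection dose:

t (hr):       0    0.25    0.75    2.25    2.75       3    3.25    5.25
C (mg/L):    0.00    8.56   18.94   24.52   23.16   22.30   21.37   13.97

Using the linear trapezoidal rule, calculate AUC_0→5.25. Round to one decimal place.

AUC = 98.9 mg/L·hr

Trapezoidal AUC_0→5.25:
  [0→0.25]: (0.00+8.56)/2 × 0.25 = 1.07
  [0.25→0.75]: (8.56+18.94)/2 × 0.5 = 6.875
  [0.75→2.25]: (18.94+24.52)/2 × 1.5 = 32.595
  [2.25→2.75]: (24.52+23.16)/2 × 0.5 = 11.92
  [2.75→3]: (23.16+22.30)/2 × 0.25 = 5.6825
  [3→3.25]: (22.30+21.37)/2 × 0.25 = 5.45875
  [3.25→5.25]: (21.37+13.97)/2 × 2 = 35.34
  Sum = 98.94125 mg/L·hr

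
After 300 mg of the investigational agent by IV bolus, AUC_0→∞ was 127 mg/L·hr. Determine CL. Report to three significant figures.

CL = 2.36 L/hr

CL = Dose_iv / AUC_0→∞
   = 300 / 127 = 2.3622 L/hr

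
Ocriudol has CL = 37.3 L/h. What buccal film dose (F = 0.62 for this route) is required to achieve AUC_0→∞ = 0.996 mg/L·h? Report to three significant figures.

Dose = CL × AUC_0→∞ / F
     = 37.3 × 0.996 / 0.62 = 59.9206 mg

Dose = 59.9 mg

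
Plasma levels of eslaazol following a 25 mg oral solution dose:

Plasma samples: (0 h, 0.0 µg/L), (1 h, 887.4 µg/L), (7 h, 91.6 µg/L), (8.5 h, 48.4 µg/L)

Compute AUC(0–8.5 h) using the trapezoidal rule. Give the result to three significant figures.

Trapezoidal AUC_0→8.5:
  [0→1]: (0.0+887.4)/2 × 1 = 443.7
  [1→7]: (887.4+91.6)/2 × 6 = 2937.0
  [7→8.5]: (91.6+48.4)/2 × 1.5 = 105.0
  Sum = 3485.7 µg/L·h

AUC = 3490 µg/L·h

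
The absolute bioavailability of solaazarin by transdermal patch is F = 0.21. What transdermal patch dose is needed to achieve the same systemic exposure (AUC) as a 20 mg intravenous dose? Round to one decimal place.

For equal systemic exposure: F × D_ev = D_iv
D_ev = D_iv / F = 20 / 0.21 = 95.2381 mg

D_transdermal = 95.2 mg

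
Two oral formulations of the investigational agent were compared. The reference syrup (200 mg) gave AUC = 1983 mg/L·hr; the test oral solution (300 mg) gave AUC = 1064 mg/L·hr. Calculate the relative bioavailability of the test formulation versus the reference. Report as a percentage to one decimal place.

F_rel = 35.8%

F_rel = (AUC_test/D_test) / (AUC_ref/D_ref)
      = (1064/300) / (1983/200)
      = 3.54667 / 9.915 = 0.3577 = 35.77%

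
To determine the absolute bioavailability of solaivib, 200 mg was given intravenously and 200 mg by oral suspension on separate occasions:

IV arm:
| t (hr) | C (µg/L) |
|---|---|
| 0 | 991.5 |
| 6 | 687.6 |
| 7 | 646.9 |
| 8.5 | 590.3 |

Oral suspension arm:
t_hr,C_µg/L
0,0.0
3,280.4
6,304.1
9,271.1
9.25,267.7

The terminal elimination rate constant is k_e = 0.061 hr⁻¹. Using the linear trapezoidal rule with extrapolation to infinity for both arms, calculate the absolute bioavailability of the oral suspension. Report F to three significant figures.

Trapezoidal AUC_0→8.5 (IV):
  [0→6]: (991.5+687.6)/2 × 6 = 5037.3
  [6→7]: (687.6+646.9)/2 × 1 = 667.25
  [7→8.5]: (646.9+590.3)/2 × 1.5 = 927.9
  Sum = 6632.45 µg/L·hr
IV tail: 590.3/0.061 = 9677.049; AUC_iv,0→∞ = 6632.45 + 9677.049 = 16309.499 µg/L·hr
Trapezoidal AUC_0→9.25 (oral suspension):
  [0→3]: (0.0+280.4)/2 × 3 = 420.6
  [3→6]: (280.4+304.1)/2 × 3 = 876.75
  [6→9]: (304.1+271.1)/2 × 3 = 862.8
  [9→9.25]: (271.1+267.7)/2 × 0.25 = 67.35
  Sum = 2227.5 µg/L·hr
oral suspension tail: 267.7/0.061 = 4388.525; AUC_ev,0→∞ = 2227.5 + 4388.525 = 6616.025 µg/L·hr
F = (AUC_ev/D_ev)/(AUC_iv/D_iv) = (6616.025/200)/(16309.499/200) = 33.080125/81.547495 = 0.4057

F = 0.406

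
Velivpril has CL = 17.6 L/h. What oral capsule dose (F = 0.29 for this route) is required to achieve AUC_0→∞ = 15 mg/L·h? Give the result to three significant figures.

Dose = CL × AUC_0→∞ / F
     = 17.6 × 15 / 0.29 = 910.345 mg

Dose = 910 mg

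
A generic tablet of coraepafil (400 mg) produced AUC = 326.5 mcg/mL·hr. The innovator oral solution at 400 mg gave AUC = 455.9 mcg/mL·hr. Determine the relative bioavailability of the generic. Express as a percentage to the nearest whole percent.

F_rel = 72%

F_rel = (AUC_test/D_test) / (AUC_ref/D_ref)
      = (326.5/400) / (455.9/400)
      = 0.81625 / 1.13975 = 0.7162 = 71.62%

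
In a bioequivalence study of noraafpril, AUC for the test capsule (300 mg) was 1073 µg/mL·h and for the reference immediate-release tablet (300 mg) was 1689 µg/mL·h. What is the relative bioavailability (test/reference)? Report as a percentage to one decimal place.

F_rel = (AUC_test/D_test) / (AUC_ref/D_ref)
      = (1073/300) / (1689/300)
      = 3.57667 / 5.63 = 0.6353 = 63.53%

F_rel = 63.5%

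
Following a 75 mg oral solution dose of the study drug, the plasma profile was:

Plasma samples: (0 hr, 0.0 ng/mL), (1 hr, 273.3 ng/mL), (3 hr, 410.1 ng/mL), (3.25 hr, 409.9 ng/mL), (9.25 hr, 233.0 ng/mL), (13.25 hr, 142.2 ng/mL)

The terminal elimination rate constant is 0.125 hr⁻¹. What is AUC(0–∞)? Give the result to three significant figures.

Trapezoidal AUC_0→13.25:
  [0→1]: (0.0+273.3)/2 × 1 = 136.65
  [1→3]: (273.3+410.1)/2 × 2 = 683.4
  [3→3.25]: (410.1+409.9)/2 × 0.25 = 102.5
  [3.25→9.25]: (409.9+233.0)/2 × 6 = 1928.7
  [9.25→13.25]: (233.0+142.2)/2 × 4 = 750.4
  Sum = 3601.65 ng/mL·hr
Extrapolated tail: C_last / k_e = 142.2 / 0.125 = 1137.600
AUC_0→∞ = 3601.65 + 1137.600 = 4739.25 ng/mL·hr

AUC = 4740 ng/mL·hr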